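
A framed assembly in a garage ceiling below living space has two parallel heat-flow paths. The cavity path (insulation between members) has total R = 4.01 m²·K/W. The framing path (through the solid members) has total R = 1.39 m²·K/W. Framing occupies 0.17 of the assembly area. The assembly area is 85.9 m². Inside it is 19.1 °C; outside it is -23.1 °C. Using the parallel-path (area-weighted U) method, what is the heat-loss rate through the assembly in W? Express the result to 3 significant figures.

1190 W

U_eff = 0.83/4.01 + 0.17/1.39 = 0.207 + 0.1223 = 0.3293
R_eff = 1/U_eff = 3.037 m²·K/W
Q = 85.9 × (19.1 − (-23.1)) / 3.037 = 1194 W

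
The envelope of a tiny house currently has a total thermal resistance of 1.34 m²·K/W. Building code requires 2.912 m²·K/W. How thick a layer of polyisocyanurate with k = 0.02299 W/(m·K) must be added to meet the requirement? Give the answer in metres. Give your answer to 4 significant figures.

0.03614 m

ΔR = 2.912 − 1.34 = 1.572 m²·K/W
L = ΔR × k = 1.572 × 0.02299 = 0.03614 m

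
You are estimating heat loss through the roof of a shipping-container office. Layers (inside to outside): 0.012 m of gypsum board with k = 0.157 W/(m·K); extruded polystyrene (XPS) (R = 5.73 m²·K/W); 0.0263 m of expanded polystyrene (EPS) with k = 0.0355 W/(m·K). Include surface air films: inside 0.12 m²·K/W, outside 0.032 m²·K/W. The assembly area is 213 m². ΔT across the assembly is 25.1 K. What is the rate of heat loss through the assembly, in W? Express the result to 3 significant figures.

0.012/0.157 = 0.07643
0.0263/0.0355 = 0.7408
R_total = 0.12 + 0.07643 + 5.73 + 0.7408 + 0.032 = 6.699 m²·K/W
Q = A·ΔT/R = 213 × 25.1 / 6.699 = 798 W

798 W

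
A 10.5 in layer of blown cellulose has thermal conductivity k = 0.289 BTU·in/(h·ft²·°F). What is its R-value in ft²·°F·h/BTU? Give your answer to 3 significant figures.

36.3 ft²·°F·h/BTU

R = L/k = 10.5/0.289 = 36.33 ft²·°F·h/BTU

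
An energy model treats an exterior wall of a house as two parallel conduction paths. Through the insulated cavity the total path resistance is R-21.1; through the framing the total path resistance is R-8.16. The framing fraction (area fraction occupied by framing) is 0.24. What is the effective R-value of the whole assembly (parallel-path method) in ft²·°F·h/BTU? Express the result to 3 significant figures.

U_eff = 0.76/21.1 + 0.24/8.16 = 0.03602 + 0.02941 = 0.06543
R_eff = 1/U_eff = 15.28 ft²·°F·h/BTU

15.3 ft²·°F·h/BTU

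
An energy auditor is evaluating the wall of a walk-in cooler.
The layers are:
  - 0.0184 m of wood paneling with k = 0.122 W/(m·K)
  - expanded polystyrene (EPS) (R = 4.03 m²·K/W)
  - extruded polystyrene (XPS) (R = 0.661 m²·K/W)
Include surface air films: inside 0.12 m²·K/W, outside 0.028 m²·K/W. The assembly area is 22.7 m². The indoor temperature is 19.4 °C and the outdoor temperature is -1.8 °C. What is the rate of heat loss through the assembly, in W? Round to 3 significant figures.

96.4 W

0.0184/0.122 = 0.1508
R_total = 0.12 + 0.1508 + 4.03 + 0.661 + 0.028 = 4.99 m²·K/W
Q = A·ΔT/R = 22.7 × (19.4 − (-1.8)) / 4.99 = 96.44 W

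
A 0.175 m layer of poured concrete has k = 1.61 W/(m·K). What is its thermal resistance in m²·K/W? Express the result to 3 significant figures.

0.109 m²·K/W

R = L/k = 0.175/1.61 = 0.1087 m²·K/W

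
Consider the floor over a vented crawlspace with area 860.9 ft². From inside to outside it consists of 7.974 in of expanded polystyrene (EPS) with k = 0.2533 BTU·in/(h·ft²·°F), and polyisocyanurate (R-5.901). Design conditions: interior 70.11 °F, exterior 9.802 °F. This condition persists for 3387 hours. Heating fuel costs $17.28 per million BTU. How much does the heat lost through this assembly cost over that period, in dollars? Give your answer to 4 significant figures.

7.974/0.2533 = 31.48
R_total = 31.48 + 5.901 = 37.381 ft²·°F·h/BTU
Q = 860.9 × (70.11 − 9.802) / 37.381 = 1388.9 BTU/h
E = 1388.9 × 3387 = 4704200 BTU
Cost = 4704200/10⁶ × 17.28 = $81.289

81.29 dollars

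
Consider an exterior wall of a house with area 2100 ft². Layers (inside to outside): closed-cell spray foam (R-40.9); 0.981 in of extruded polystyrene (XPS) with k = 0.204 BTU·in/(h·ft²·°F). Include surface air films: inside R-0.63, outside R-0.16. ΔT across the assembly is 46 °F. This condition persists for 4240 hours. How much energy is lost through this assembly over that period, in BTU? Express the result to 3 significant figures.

8810000 BTU

0.981/0.204 = 4.809
R_total = 0.63 + 40.9 + 4.809 + 0.16 = 46.5 ft²·°F·h/BTU
Q = 2100 × 46 / 46.5 = 2077 BTU/h
E = 2077 × 4240 = 8808000 BTU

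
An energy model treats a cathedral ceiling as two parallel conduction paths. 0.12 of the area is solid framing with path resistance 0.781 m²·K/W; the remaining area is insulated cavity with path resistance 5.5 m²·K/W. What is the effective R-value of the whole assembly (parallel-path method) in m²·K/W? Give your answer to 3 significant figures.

U_eff = 0.88/5.5 + 0.12/0.781 = 0.16 + 0.1536 = 0.3136
R_eff = 1/U_eff = 3.188 m²·K/W

3.19 m²·K/W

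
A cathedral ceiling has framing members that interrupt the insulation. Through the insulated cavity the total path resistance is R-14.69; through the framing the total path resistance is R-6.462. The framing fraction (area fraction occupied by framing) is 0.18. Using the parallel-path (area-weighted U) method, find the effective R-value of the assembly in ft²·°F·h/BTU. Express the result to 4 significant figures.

U_eff = 0.82/14.69 + 0.18/6.462 = 0.05582 + 0.027855 = 0.083675
R_eff = 1/U_eff = 11.951 ft²·°F·h/BTU

11.95 ft²·°F·h/BTU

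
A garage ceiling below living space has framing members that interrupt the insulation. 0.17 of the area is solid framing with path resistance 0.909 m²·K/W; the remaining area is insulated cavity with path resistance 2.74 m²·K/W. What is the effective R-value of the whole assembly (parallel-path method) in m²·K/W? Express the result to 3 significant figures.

U_eff = 0.83/2.74 + 0.17/0.909 = 0.3029 + 0.187 = 0.4899
R_eff = 1/U_eff = 2.041 m²·K/W

2.04 m²·K/W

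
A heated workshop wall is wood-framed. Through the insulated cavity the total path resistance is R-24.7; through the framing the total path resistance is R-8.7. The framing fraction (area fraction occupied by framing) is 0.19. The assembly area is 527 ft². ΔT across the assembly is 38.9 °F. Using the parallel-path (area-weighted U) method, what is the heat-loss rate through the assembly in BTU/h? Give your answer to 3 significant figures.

1120 BTU/h

U_eff = 0.81/24.7 + 0.19/8.7 = 0.03279 + 0.02184 = 0.05463
R_eff = 1/U_eff = 18.3 ft²·°F·h/BTU
Q = 527 × 38.9 / 18.3 = 1120 BTU/h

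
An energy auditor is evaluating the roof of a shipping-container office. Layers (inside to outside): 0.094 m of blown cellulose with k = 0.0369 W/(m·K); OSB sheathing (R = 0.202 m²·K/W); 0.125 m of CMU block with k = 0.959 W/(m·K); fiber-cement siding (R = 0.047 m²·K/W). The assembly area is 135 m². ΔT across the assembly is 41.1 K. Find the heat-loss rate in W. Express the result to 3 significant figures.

1900 W

0.094/0.0369 = 2.547
0.125/0.959 = 0.1303
R_total = 2.547 + 0.202 + 0.1303 + 0.047 = 2.927 m²·K/W
Q = A·ΔT/R = 135 × 41.1 / 2.927 = 1896 W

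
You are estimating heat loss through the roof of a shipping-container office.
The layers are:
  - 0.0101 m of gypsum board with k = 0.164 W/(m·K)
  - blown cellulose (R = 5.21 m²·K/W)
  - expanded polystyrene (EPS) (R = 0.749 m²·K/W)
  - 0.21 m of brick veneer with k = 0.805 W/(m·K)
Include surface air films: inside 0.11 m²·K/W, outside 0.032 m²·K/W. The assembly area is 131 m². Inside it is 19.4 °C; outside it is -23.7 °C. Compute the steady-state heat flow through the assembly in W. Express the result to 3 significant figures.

879 W

0.0101/0.164 = 0.06159
0.21/0.805 = 0.2609
R_total = 0.11 + 0.06159 + 5.21 + 0.749 + 0.2609 + 0.032 = 6.423 m²·K/W
Q = A·ΔT/R = 131 × (19.4 − (-23.7)) / 6.423 = 879 W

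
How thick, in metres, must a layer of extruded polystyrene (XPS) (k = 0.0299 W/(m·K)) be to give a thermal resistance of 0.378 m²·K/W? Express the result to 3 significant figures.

0.0113 m

L = R·k = 0.378 × 0.0299 = 0.0113 m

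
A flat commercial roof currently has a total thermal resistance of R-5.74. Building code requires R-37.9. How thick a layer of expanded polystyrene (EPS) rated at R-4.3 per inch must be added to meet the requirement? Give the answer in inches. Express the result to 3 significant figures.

7.48 in

ΔR = 37.9 − 5.74 = 32.16 ft²·°F·h/BTU
L = ΔR / (R/in) = 32.16/4.3 = 7.479 in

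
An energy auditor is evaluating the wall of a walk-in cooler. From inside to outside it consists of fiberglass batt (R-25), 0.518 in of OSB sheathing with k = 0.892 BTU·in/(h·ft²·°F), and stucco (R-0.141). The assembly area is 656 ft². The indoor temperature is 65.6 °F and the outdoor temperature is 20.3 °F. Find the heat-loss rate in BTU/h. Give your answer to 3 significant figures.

0.518/0.892 = 0.5807
R_total = 25 + 0.5807 + 0.141 = 25.72 ft²·°F·h/BTU
Q = A·ΔT/R = 656 × (65.6 − 20.3) / 25.72 = 1155 BTU/h

1160 BTU/h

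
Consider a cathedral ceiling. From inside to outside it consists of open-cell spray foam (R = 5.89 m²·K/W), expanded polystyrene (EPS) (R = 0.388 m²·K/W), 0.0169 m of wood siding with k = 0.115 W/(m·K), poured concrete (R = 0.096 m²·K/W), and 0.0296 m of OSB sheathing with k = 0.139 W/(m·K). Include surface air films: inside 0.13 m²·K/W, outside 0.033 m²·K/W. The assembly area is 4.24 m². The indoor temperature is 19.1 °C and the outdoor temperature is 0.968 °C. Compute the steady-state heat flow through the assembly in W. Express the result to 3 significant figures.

11.1 W

0.0169/0.115 = 0.147
0.0296/0.139 = 0.2129
R_total = 0.13 + 5.89 + 0.388 + 0.147 + 0.096 + 0.2129 + 0.033 = 6.897 m²·K/W
Q = A·ΔT/R = 4.24 × (19.1 − 0.968) / 6.897 = 11.15 W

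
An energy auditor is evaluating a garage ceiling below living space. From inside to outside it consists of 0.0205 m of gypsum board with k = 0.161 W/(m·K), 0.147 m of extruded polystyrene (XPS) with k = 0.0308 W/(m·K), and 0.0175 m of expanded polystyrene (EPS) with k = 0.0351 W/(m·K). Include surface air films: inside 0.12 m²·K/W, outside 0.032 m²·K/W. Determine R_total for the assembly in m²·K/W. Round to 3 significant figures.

0.0205/0.161 = 0.1273
0.147/0.0308 = 4.773
0.0175/0.0351 = 0.4986
R_total = 0.12 + 0.1273 + 4.773 + 0.4986 + 0.032 = 5.551 m²·K/W

5.55 m²·K/W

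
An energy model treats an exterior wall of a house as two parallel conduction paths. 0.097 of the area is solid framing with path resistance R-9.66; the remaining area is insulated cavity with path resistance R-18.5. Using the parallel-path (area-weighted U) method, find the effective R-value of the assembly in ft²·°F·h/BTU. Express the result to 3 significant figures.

U_eff = 0.903/18.5 + 0.097/9.66 = 0.04881 + 0.01004 = 0.05885
R_eff = 1/U_eff = 16.99 ft²·°F·h/BTU

17.0 ft²·°F·h/BTU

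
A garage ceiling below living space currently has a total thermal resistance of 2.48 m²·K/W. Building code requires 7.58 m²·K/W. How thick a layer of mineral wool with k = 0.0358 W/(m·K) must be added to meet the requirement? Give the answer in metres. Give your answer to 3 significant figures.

0.183 m

ΔR = 7.58 − 2.48 = 5.1 m²·K/W
L = ΔR × k = 5.1 × 0.0358 = 0.1826 m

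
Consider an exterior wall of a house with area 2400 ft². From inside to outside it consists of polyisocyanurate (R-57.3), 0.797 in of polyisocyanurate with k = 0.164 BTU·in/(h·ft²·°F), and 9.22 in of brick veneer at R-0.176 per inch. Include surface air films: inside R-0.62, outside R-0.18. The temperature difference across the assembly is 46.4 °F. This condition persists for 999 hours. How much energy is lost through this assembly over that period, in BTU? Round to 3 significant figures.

0.797/0.164 = 4.86
9.22 × 0.176 = 1.623
R_total = 0.62 + 57.3 + 4.86 + 1.623 + 0.18 = 64.58 ft²·°F·h/BTU
Q = 2400 × 46.4 / 64.58 = 1724 BTU/h
E = 1724 × 999 = 1723000 BTU

1720000 BTU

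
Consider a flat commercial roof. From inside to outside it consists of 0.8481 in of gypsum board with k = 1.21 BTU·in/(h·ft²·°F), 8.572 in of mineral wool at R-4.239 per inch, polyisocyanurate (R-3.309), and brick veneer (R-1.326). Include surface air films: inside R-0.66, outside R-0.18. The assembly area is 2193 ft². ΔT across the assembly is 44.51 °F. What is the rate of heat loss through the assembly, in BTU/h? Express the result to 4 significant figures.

2296 BTU/h

0.8481/1.21 = 0.70091
8.572 × 4.239 = 36.337
R_total = 0.66 + 0.70091 + 36.337 + 3.309 + 1.326 + 0.18 = 42.513 ft²·°F·h/BTU
Q = A·ΔT/R = 2193 × 44.51 / 42.513 = 2296 BTU/h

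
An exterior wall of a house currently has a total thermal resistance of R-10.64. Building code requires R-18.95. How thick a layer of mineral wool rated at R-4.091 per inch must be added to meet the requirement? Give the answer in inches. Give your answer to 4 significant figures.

ΔR = 18.95 − 10.64 = 8.31 ft²·°F·h/BTU
L = ΔR / (R/in) = 8.31/4.091 = 2.0313 in

2.031 in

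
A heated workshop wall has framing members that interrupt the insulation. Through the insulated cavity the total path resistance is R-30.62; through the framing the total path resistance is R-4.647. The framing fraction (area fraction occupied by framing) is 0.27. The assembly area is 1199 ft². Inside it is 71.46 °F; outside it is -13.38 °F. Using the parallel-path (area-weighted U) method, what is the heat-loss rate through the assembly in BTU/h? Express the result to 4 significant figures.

8335 BTU/h

U_eff = 0.73/30.62 + 0.27/4.647 = 0.023841 + 0.058102 = 0.081943
R_eff = 1/U_eff = 12.204 ft²·°F·h/BTU
Q = 1199 × (71.46 − (-13.38)) / 12.204 = 8335.5 BTU/h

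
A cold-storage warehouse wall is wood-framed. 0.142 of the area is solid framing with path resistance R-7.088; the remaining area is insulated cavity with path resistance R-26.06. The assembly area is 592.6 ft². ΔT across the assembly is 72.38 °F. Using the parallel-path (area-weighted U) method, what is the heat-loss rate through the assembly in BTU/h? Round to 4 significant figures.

2271 BTU/h

U_eff = 0.858/26.06 + 0.142/7.088 = 0.032924 + 0.020034 = 0.052958
R_eff = 1/U_eff = 18.883 ft²·°F·h/BTU
Q = 592.6 × 72.38 / 18.883 = 2271.5 BTU/h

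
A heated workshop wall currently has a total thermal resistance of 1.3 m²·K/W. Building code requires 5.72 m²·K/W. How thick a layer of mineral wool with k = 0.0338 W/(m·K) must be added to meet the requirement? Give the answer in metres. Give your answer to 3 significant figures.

0.149 m

ΔR = 5.72 − 1.3 = 4.42 m²·K/W
L = ΔR × k = 4.42 × 0.0338 = 0.1494 m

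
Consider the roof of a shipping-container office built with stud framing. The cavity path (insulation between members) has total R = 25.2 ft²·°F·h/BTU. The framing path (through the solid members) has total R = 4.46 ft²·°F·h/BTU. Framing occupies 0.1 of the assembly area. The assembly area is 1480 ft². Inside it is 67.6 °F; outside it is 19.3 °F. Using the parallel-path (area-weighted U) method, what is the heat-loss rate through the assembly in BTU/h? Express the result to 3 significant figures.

U_eff = 0.9/25.2 + 0.1/4.46 = 0.03571 + 0.02242 = 0.05814
R_eff = 1/U_eff = 17.2 ft²·°F·h/BTU
Q = 1480 × (67.6 − 19.3) / 17.2 = 4156 BTU/h

4160 BTU/h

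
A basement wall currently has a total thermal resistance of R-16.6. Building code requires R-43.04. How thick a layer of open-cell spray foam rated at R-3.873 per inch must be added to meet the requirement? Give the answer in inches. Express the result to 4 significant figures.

ΔR = 43.04 − 16.6 = 26.44 ft²·°F·h/BTU
L = ΔR / (R/in) = 26.44/3.873 = 6.8267 in

6.827 in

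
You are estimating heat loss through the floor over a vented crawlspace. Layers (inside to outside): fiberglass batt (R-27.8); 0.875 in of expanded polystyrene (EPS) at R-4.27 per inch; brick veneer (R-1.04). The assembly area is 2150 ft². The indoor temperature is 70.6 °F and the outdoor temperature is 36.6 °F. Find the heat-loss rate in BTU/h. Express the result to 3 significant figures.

0.875 × 4.27 = 3.736
R_total = 27.8 + 3.736 + 1.04 = 32.58 ft²·°F·h/BTU
Q = A·ΔT/R = 2150 × (70.6 − 36.6) / 32.58 = 2244 BTU/h

2240 BTU/h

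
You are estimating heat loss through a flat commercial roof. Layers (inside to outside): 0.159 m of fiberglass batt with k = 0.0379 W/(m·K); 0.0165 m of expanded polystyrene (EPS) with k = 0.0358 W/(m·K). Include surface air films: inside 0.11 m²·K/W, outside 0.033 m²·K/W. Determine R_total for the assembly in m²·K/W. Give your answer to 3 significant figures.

0.159/0.0379 = 4.195
0.0165/0.0358 = 0.4609
R_total = 0.11 + 4.195 + 0.4609 + 0.033 = 4.799 m²·K/W

4.80 m²·K/W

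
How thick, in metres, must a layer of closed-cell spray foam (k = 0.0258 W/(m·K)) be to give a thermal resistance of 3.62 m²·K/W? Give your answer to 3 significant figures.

0.0934 m

L = R·k = 3.62 × 0.0258 = 0.0934 m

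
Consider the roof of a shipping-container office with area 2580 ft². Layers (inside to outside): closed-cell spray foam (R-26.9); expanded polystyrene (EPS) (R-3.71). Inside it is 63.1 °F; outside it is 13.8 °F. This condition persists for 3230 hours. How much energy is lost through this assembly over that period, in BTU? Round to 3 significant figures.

R_total = 26.9 + 3.71 = 30.61 ft²·°F·h/BTU
Q = 2580 × (63.1 − 13.8) / 30.61 = 4155 BTU/h
E = 4155 × 3230 = 13420000 BTU

13400000 BTU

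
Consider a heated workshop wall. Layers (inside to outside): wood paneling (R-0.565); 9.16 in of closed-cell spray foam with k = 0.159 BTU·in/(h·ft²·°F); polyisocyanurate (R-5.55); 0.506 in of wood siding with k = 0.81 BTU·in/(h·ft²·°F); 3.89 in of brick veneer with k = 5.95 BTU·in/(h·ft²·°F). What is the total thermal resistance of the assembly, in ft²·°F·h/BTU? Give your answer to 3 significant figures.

65.0 ft²·°F·h/BTU

9.16/0.159 = 57.61
0.506/0.81 = 0.6247
3.89/5.95 = 0.6538
R_total = 0.565 + 57.61 + 5.55 + 0.6247 + 0.6538 = 65 ft²·°F·h/BTU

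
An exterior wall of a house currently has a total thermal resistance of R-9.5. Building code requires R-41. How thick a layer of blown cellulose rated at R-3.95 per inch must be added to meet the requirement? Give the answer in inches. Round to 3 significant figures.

ΔR = 41 − 9.5 = 31.5 ft²·°F·h/BTU
L = ΔR / (R/in) = 31.5/3.95 = 7.975 in

7.97 in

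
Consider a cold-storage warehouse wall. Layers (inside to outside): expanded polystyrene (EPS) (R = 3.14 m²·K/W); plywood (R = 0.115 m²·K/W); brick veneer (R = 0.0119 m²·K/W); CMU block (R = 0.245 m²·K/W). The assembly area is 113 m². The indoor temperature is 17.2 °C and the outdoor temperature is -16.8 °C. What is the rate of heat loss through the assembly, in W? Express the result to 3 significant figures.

1090 W

R_total = 3.14 + 0.115 + 0.0119 + 0.245 = 3.512 m²·K/W
Q = A·ΔT/R = 113 × (17.2 − (-16.8)) / 3.512 = 1094 W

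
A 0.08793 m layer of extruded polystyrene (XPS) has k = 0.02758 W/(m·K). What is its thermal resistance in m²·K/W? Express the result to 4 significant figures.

3.188 m²·K/W

R = L/k = 0.08793/0.02758 = 3.1882 m²·K/W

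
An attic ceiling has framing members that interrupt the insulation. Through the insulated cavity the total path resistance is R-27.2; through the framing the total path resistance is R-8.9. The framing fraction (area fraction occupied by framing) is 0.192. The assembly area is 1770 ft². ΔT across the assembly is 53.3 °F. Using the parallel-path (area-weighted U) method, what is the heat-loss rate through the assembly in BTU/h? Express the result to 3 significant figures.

4840 BTU/h

U_eff = 0.808/27.2 + 0.192/8.9 = 0.02971 + 0.02157 = 0.05128
R_eff = 1/U_eff = 19.5 ft²·°F·h/BTU
Q = 1770 × 53.3 / 19.5 = 4838 BTU/h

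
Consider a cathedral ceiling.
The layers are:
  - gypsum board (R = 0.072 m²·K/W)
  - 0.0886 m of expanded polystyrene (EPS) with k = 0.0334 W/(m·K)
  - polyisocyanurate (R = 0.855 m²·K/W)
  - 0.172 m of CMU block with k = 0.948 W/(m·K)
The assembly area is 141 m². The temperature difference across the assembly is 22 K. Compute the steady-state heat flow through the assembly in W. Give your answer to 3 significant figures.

825 W

0.0886/0.0334 = 2.653
0.172/0.948 = 0.1814
R_total = 0.072 + 2.653 + 0.855 + 0.1814 = 3.761 m²·K/W
Q = A·ΔT/R = 141 × 22 / 3.761 = 824.8 W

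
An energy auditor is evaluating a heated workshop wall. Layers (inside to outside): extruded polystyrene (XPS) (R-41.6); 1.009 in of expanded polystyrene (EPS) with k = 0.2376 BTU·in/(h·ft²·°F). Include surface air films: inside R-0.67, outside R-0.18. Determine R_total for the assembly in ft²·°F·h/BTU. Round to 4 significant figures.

1.009/0.2376 = 4.2466
R_total = 0.67 + 41.6 + 4.2466 + 0.18 = 46.697 ft²·°F·h/BTU

46.70 ft²·°F·h/BTU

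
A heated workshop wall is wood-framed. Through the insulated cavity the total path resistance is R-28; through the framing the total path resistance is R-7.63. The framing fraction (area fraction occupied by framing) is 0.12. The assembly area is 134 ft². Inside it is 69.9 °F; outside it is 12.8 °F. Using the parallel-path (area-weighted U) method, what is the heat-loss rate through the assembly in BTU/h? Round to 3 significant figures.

361 BTU/h

U_eff = 0.88/28 + 0.12/7.63 = 0.03143 + 0.01573 = 0.04716
R_eff = 1/U_eff = 21.21 ft²·°F·h/BTU
Q = 134 × (69.9 − 12.8) / 21.21 = 360.8 BTU/h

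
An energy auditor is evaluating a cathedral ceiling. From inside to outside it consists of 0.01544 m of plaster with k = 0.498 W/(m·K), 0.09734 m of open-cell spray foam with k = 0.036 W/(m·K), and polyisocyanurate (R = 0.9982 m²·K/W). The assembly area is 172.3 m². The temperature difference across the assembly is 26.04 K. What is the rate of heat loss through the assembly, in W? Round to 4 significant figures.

1202 W

0.01544/0.498 = 0.031004
0.09734/0.036 = 2.7039
R_total = 0.031004 + 2.7039 + 0.9982 = 3.7331 m²·K/W
Q = A·ΔT/R = 172.3 × 26.04 / 3.7331 = 1201.9 W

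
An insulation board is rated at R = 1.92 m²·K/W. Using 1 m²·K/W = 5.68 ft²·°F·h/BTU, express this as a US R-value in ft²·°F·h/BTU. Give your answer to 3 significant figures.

10.9 ft²·°F·h/BTU

R_US = 1.92 × 5.68 = 10.91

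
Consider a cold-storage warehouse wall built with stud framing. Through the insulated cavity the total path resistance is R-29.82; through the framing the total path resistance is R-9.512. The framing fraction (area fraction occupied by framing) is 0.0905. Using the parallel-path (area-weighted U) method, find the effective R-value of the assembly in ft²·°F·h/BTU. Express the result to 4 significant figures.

U_eff = 0.9095/29.82 + 0.0905/9.512 = 0.0305 + 0.0095143 = 0.040014
R_eff = 1/U_eff = 24.991 ft²·°F·h/BTU

24.99 ft²·°F·h/BTU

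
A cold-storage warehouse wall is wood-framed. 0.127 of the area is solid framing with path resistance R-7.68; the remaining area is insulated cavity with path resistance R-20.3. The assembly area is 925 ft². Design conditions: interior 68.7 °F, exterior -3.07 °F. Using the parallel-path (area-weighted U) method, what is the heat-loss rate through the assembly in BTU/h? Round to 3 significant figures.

U_eff = 0.873/20.3 + 0.127/7.68 = 0.043 + 0.01654 = 0.05954
R_eff = 1/U_eff = 16.8 ft²·°F·h/BTU
Q = 925 × (68.7 − (-3.07)) / 16.8 = 3953 BTU/h

3950 BTU/h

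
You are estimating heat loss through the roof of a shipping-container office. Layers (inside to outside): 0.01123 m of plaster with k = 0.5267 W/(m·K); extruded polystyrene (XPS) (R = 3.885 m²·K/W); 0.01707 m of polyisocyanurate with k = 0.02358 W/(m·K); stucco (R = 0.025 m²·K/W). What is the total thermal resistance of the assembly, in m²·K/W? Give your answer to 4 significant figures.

4.655 m²·K/W

0.01123/0.5267 = 0.021321
0.01707/0.02358 = 0.72392
R_total = 0.021321 + 3.885 + 0.72392 + 0.025 = 4.6552 m²·K/W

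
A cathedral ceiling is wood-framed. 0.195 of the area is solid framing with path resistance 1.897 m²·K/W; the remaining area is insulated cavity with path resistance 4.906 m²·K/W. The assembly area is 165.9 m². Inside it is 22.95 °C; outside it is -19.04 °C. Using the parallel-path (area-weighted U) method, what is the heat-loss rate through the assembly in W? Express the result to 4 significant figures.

1859 W

U_eff = 0.805/4.906 + 0.195/1.897 = 0.16408 + 0.10279 = 0.26688
R_eff = 1/U_eff = 3.747 m²·K/W
Q = 165.9 × (22.95 − (-19.04)) / 3.747 = 1859.1 W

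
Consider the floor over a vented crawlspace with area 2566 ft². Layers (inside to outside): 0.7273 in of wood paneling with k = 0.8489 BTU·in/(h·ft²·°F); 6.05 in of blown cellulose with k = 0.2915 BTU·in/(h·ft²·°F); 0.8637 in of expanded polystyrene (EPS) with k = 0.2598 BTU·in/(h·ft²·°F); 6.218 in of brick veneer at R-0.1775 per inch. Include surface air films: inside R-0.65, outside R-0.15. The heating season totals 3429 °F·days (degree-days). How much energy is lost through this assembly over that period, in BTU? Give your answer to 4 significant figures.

7868000 BTU

0.7273/0.8489 = 0.85676
6.05/0.2915 = 20.755
0.8637/0.2598 = 3.3245
6.218 × 0.1775 = 1.1037
R_total = 0.65 + 0.85676 + 20.755 + 3.3245 + 1.1037 + 0.15 = 26.84 ft²·°F·h/BTU
E = A × HDD × 24 / R = 2566 × 3429 × 24 / 26.84 = 7867900 BTU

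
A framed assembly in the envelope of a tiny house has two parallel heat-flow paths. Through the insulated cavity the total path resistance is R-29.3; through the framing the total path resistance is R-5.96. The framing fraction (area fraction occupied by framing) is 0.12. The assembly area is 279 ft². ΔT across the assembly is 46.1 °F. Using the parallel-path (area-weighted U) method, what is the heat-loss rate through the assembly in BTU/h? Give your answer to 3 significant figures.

645 BTU/h

U_eff = 0.88/29.3 + 0.12/5.96 = 0.03003 + 0.02013 = 0.05017
R_eff = 1/U_eff = 19.93 ft²·°F·h/BTU
Q = 279 × 46.1 / 19.93 = 645.3 BTU/h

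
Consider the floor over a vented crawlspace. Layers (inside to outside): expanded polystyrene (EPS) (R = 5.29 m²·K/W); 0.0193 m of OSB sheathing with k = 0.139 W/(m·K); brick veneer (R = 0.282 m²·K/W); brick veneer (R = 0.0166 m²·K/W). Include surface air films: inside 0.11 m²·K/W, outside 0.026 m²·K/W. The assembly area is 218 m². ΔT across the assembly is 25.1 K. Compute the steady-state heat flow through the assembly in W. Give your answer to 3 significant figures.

933 W

0.0193/0.139 = 0.1388
R_total = 0.11 + 5.29 + 0.1388 + 0.282 + 0.0166 + 0.026 = 5.863 m²·K/W
Q = A·ΔT/R = 218 × 25.1 / 5.863 = 933.2 W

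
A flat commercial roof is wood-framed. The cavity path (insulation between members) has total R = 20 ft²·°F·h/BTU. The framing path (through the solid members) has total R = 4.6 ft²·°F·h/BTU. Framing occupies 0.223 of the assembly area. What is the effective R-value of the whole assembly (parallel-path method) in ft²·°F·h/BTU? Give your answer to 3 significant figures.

U_eff = 0.777/20 + 0.223/4.6 = 0.03885 + 0.04848 = 0.08733
R_eff = 1/U_eff = 11.45 ft²·°F·h/BTU

11.5 ft²·°F·h/BTU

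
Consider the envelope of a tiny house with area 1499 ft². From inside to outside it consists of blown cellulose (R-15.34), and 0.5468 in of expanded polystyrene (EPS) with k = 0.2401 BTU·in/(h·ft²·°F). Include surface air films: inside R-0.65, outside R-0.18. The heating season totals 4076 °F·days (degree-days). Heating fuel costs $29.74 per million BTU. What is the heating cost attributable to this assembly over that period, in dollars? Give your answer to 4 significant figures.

236.4 dollars

0.5468/0.2401 = 2.2774
R_total = 0.65 + 15.34 + 2.2774 + 0.18 = 18.447 ft²·°F·h/BTU
E = A × HDD × 24 / R = 1499 × 4076 × 24 / 18.447 = 7949000 BTU
Cost = 7949000/10⁶ × 29.74 = $236.4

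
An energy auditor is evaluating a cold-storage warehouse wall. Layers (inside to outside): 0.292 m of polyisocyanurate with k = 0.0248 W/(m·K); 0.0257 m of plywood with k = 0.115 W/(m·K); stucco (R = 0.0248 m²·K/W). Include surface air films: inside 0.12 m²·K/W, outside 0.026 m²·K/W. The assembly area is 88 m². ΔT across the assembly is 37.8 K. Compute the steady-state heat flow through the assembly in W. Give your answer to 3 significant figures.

273 W

0.292/0.0248 = 11.77
0.0257/0.115 = 0.2235
R_total = 0.12 + 11.77 + 0.2235 + 0.0248 + 0.026 = 12.17 m²·K/W
Q = A·ΔT/R = 88 × 37.8 / 12.17 = 273.4 W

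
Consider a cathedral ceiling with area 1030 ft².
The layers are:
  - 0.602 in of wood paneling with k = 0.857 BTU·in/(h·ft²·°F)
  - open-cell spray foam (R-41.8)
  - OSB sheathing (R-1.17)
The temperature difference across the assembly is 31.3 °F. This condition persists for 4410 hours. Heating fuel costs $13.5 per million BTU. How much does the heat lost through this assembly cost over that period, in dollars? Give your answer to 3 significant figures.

0.602/0.857 = 0.7025
R_total = 0.7025 + 41.8 + 1.17 = 43.67 ft²·°F·h/BTU
Q = 1030 × 31.3 / 43.67 = 738.2 BTU/h
E = 738.2 × 4410 = 3255000 BTU
Cost = 3255000/10⁶ × 13.5 = $43.95

43.9 dollars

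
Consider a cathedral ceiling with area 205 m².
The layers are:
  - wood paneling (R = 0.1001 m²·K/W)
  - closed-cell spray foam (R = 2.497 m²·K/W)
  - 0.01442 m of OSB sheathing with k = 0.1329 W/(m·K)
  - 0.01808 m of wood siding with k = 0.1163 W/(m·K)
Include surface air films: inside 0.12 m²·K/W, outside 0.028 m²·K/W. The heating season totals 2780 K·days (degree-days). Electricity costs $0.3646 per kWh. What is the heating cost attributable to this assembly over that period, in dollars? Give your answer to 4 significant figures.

0.01442/0.1329 = 0.1085
0.01808/0.1163 = 0.15546
R_total = 0.12 + 0.1001 + 2.497 + 0.1085 + 0.15546 + 0.028 = 3.0091 m²·K/W
E = A × HDD × 24 / R / 1000 = 205 × 2780 × 24 / 3.0091 / 1000 = 4545.5 kWh
Cost = 4545.5 × 0.3646 = $1657.3

1657 dollars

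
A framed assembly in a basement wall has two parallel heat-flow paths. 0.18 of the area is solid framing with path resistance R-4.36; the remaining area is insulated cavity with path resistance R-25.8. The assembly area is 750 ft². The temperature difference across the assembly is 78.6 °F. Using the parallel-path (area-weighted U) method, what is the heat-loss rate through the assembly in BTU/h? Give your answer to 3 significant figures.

4310 BTU/h

U_eff = 0.82/25.8 + 0.18/4.36 = 0.03178 + 0.04128 = 0.07307
R_eff = 1/U_eff = 13.69 ft²·°F·h/BTU
Q = 750 × 78.6 / 13.69 = 4307 BTU/h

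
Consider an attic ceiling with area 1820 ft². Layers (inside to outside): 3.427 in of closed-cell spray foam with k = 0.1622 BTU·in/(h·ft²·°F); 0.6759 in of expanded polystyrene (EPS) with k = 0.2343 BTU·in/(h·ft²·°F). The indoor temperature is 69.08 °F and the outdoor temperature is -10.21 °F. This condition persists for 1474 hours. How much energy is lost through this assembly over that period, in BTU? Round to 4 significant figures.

8858000 BTU

3.427/0.1622 = 21.128
0.6759/0.2343 = 2.8848
R_total = 21.128 + 2.8848 = 24.013 ft²·°F·h/BTU
Q = 1820 × (69.08 − (-10.21)) / 24.013 = 6009.6 BTU/h
E = 6009.6 × 1474 = 8858100 BTU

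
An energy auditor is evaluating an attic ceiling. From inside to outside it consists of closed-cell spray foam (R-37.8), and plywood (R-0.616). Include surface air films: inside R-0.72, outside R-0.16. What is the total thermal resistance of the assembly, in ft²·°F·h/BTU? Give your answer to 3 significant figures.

39.3 ft²·°F·h/BTU

R_total = 0.72 + 37.8 + 0.616 + 0.16 = 39.3 ft²·°F·h/BTU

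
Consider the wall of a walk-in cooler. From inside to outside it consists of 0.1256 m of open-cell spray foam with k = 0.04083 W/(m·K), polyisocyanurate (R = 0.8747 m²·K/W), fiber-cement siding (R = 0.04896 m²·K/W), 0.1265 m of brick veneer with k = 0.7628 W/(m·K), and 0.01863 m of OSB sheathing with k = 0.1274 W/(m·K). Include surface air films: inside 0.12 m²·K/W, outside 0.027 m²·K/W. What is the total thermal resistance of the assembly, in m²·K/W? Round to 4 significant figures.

0.1256/0.04083 = 3.0762
0.1265/0.7628 = 0.16584
0.01863/0.1274 = 0.14623
R_total = 0.12 + 3.0762 + 0.8747 + 0.04896 + 0.16584 + 0.14623 + 0.027 = 4.4589 m²·K/W

4.459 m²·K/W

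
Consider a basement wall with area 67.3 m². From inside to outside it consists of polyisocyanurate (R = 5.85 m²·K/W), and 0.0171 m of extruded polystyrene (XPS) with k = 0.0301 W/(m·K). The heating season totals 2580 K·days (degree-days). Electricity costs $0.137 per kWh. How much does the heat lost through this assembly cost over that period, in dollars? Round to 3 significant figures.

89.0 dollars

0.0171/0.0301 = 0.5681
R_total = 5.85 + 0.5681 = 6.418 m²·K/W
E = A × HDD × 24 / R / 1000 = 67.3 × 2580 × 24 / 6.418 / 1000 = 649.3 kWh
Cost = 649.3 × 0.137 = $88.95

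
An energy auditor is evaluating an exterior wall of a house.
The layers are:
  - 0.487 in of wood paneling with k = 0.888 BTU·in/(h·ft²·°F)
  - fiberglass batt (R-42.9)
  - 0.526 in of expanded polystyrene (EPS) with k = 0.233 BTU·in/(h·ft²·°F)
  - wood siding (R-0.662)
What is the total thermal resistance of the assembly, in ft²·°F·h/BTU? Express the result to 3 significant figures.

0.487/0.888 = 0.5484
0.526/0.233 = 2.258
R_total = 0.5484 + 42.9 + 2.258 + 0.662 = 46.37 ft²·°F·h/BTU

46.4 ft²·°F·h/BTU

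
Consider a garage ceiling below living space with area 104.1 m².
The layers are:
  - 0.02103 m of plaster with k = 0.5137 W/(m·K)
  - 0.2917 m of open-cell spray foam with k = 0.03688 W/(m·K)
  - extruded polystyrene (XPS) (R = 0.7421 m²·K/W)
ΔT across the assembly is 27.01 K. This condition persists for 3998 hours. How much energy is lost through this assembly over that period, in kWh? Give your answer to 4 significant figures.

1293 kWh

0.02103/0.5137 = 0.040938
0.2917/0.03688 = 7.9094
R_total = 0.040938 + 7.9094 + 0.7421 = 8.6925 m²·K/W
Q = 104.1 × 27.01 / 8.6925 = 323.47 W
E = 323.47 W × 3998 h / 1000 = 1293.2 kWh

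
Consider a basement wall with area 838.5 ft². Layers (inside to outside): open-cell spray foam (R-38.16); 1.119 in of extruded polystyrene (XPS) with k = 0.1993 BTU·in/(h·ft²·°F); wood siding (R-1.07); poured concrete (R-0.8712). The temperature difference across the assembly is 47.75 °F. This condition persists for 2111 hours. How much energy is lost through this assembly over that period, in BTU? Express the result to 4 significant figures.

1849000 BTU

1.119/0.1993 = 5.6147
R_total = 38.16 + 5.6147 + 1.07 + 0.8712 = 45.716 ft²·°F·h/BTU
Q = 838.5 × 47.75 / 45.716 = 875.81 BTU/h
E = 875.81 × 2111 = 1848800 BTU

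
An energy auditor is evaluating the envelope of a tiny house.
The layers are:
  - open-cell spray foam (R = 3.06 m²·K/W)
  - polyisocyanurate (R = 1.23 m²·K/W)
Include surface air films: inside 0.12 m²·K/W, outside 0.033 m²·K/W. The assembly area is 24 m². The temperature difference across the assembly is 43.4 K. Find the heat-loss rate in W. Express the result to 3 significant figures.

R_total = 0.12 + 3.06 + 1.23 + 0.033 = 4.443 m²·K/W
Q = A·ΔT/R = 24 × 43.4 / 4.443 = 234.4 W

234 W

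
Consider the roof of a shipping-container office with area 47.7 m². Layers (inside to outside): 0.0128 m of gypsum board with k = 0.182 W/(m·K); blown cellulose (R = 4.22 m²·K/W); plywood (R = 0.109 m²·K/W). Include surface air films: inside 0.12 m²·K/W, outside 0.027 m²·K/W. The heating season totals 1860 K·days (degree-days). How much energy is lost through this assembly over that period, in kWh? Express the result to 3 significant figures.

468 kWh

0.0128/0.182 = 0.07033
R_total = 0.12 + 0.07033 + 4.22 + 0.109 + 0.027 = 4.546 m²·K/W
E = A × HDD × 24 / R / 1000 = 47.7 × 1860 × 24 / 4.546 / 1000 = 468.4 kWh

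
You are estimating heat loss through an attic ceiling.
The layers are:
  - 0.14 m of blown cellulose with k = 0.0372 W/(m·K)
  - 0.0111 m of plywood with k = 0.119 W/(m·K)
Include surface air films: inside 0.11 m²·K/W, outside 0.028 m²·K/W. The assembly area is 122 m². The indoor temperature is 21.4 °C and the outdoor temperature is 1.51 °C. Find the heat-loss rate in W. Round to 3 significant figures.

607 W

0.14/0.0372 = 3.763
0.0111/0.119 = 0.09328
R_total = 0.11 + 3.763 + 0.09328 + 0.028 = 3.995 m²·K/W
Q = A·ΔT/R = 122 × (21.4 − 1.51) / 3.995 = 607.4 W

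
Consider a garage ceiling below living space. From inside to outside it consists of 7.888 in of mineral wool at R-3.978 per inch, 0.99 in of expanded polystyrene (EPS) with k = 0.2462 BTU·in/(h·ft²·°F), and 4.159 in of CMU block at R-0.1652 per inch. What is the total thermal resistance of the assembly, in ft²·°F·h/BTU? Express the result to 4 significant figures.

36.09 ft²·°F·h/BTU

7.888 × 3.978 = 31.378
0.99/0.2462 = 4.0211
4.159 × 0.1652 = 0.68707
R_total = 31.378 + 4.0211 + 0.68707 = 36.087 ft²·°F·h/BTU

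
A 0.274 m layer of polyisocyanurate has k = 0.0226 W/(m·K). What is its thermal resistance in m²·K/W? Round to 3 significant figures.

R = L/k = 0.274/0.0226 = 12.12 m²·K/W

12.1 m²·K/W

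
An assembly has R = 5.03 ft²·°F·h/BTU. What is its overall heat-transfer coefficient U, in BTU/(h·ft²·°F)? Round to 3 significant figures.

0.199 BTU/(h·ft²·°F)

U = 1/R = 1/5.03 = 0.1988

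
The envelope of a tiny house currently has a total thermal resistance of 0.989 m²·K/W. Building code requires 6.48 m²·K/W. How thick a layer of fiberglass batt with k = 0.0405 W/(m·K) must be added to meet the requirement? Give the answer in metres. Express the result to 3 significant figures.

0.222 m

ΔR = 6.48 − 0.989 = 5.491 m²·K/W
L = ΔR × k = 5.491 × 0.0405 = 0.2224 m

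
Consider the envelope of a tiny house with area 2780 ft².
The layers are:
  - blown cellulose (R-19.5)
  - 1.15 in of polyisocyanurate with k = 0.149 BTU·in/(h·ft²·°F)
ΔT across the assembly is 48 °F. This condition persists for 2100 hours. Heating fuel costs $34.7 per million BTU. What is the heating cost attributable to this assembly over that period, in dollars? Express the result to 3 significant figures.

1.15/0.149 = 7.718
R_total = 19.5 + 7.718 = 27.22 ft²·°F·h/BTU
Q = 2780 × 48 / 27.22 = 4903 BTU/h
E = 4903 × 2100 = 10300000 BTU
Cost = 10300000/10⁶ × 34.7 = $357.3

357 dollars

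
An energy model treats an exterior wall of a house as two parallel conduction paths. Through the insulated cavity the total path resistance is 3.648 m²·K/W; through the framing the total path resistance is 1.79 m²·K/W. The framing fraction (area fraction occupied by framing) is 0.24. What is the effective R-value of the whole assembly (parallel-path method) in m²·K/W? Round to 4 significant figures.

U_eff = 0.76/3.648 + 0.24/1.79 = 0.20833 + 0.13408 = 0.34241
R_eff = 1/U_eff = 2.9205 m²·K/W

2.920 m²·K/W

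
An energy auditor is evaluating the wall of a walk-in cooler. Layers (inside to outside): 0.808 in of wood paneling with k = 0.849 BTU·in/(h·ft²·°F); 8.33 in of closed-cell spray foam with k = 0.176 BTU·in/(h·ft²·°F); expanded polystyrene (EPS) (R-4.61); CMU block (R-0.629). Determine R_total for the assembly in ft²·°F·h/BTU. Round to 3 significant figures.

0.808/0.849 = 0.9517
8.33/0.176 = 47.33
R_total = 0.9517 + 47.33 + 4.61 + 0.629 = 53.52 ft²·°F·h/BTU

53.5 ft²·°F·h/BTU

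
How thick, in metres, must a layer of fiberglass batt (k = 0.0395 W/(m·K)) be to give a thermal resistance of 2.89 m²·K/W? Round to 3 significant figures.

0.114 m

L = R·k = 2.89 × 0.0395 = 0.1142 m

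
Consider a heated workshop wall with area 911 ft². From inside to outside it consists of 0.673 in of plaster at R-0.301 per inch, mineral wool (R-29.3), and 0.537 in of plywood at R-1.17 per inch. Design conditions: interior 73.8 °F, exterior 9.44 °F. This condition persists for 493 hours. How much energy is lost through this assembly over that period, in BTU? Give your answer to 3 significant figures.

959000 BTU

0.673 × 0.301 = 0.2026
0.537 × 1.17 = 0.6283
R_total = 0.2026 + 29.3 + 0.6283 = 30.13 ft²·°F·h/BTU
Q = 911 × (73.8 − 9.44) / 30.13 = 1946 BTU/h
E = 1946 × 493 = 959300 BTU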